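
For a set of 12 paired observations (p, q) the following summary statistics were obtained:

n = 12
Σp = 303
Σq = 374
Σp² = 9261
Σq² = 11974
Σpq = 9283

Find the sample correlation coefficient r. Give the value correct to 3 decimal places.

-0.224

r = (nΣpq − ΣpΣq) / √[(nΣp² − (Σp)²)(nΣq² − (Σq)²)]
Numerator: 12×9283 − 303×374 = -1926
Denominator: √[(111132 − 91809)(143688 − 139876)] = √[19323 × 3812] = 8582.4982
r = -1926 / 8582.4982 ≈ -0.224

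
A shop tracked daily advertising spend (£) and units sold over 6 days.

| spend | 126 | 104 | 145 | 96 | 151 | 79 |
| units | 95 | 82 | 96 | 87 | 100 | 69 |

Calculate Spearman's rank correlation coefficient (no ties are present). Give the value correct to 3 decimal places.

0.943

Rank spend: 4, 3, 5, 2, 6, 1
Rank units: 4, 2, 5, 3, 6, 1
d = rank(spend) − rank(units): 0, 1, 0, -1, 0, 0; Σd² = 2
ρ = 1 − 6Σd² / [n(n²−1)] = 1 − 6×2 / (6×35) = 1 − 12/210 ≈ 0.943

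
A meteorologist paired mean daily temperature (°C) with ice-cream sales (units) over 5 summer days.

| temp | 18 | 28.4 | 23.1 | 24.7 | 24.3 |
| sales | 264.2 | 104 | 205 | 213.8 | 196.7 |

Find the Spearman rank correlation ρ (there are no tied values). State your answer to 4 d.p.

Rank temp: 1, 5, 2, 4, 3
Rank sales: 5, 1, 3, 4, 2
d = rank(temp) − rank(sales): -4, 4, -1, 0, 1; Σd² = 34
ρ = 1 − 6Σd² / [n(n²−1)] = 1 − 6×34 / (5×24) = 1 − 204/120 ≈ -0.7000

-0.7000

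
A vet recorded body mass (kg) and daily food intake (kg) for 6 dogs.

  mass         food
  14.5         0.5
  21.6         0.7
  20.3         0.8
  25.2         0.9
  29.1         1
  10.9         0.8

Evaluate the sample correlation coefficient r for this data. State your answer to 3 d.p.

0.667

n = 6, Σx = 121.6, Σy = 4.7, Σx² = 2689.56, Σy² = 3.83, Σxy = 99.11
nΣxy − ΣxΣy = 594.66 − 571.52 = 23.14
nΣx² − (Σx)² = 16137.36 − 14786.56 = 1350.8; nΣy² − (Σy)² = 22.98 − 22.09 = 0.89
r = 23.14 / √(1350.8 × 0.89) = 23.14 / 34.6729 ≈ 0.667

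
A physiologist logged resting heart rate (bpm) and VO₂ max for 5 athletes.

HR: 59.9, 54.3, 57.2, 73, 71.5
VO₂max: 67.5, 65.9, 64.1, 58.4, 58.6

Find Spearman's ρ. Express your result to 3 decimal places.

Rank HR: 3, 1, 2, 5, 4
Rank VO₂max: 5, 4, 3, 1, 2
d = rank(HR) − rank(VO₂max): -2, -3, -1, 4, 2; Σd² = 34
ρ = 1 − 6Σd² / [n(n²−1)] = 1 − 6×34 / (5×24) = 1 − 204/120 ≈ -0.700

-0.700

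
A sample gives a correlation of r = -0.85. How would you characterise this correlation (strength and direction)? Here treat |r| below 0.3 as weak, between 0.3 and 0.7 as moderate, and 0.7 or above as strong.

r = -0.85 < 0 so the relationship is negative.
|r| = 0.85, which falls in the strong range.

strong negative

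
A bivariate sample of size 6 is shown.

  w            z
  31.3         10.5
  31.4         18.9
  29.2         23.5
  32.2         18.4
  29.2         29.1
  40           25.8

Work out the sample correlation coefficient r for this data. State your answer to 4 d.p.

0.1272

n = 6, Σw = 193.3, Σz = 126.2, Σw² = 6307.77, Σz² = 2870.72, Σwz = 4082.51
nΣwz − ΣwΣz = 24495.06 − 24394.46 = 100.6
nΣw² − (Σw)² = 37846.62 − 37364.89 = 481.73; nΣz² − (Σz)² = 17224.32 − 15926.44 = 1297.88
r = 100.6 / √(481.73 × 1297.88) = 100.6 / 790.7134 ≈ 0.1272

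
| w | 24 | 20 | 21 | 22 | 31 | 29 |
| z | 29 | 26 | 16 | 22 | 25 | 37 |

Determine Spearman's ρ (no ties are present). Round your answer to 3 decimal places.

Rank w: 4, 1, 2, 3, 6, 5
Rank z: 5, 4, 1, 2, 3, 6
d = rank(w) − rank(z): -1, -3, 1, 1, 3, -1; Σd² = 22
ρ = 1 − 6Σd² / [n(n²−1)] = 1 − 6×22 / (6×35) = 1 − 132/210 ≈ 0.371

0.371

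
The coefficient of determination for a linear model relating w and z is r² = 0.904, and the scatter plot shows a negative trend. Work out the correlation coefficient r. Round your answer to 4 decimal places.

|r| = √0.904 = 0.9508
The association is negative, so r = −0.9508.

-0.9508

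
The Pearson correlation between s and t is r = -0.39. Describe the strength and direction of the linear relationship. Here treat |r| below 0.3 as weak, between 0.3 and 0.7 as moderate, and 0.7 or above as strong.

r = -0.39 < 0 so the relationship is negative.
|r| = 0.39, which falls in the moderate range.

moderate negative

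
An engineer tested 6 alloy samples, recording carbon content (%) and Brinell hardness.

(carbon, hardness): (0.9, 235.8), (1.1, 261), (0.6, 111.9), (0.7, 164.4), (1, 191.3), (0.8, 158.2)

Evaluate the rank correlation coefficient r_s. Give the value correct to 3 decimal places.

Rank carbon: 4, 6, 1, 2, 5, 3
Rank hardness: 5, 6, 1, 3, 4, 2
d = rank(carbon) − rank(hardness): -1, 0, 0, -1, 1, 1; Σd² = 4
ρ = 1 − 6Σd² / [n(n²−1)] = 1 − 6×4 / (6×35) = 1 − 24/210 ≈ 0.886

0.886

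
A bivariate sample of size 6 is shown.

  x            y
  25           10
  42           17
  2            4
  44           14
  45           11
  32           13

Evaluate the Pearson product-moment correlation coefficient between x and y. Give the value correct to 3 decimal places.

n = 6, Σx = 190, Σy = 69, Σx² = 7378, Σy² = 891, Σxy = 2499
nΣxy − ΣxΣy = 14994 − 13110 = 1884
nΣx² − (Σx)² = 44268 − 36100 = 8168; nΣy² − (Σy)² = 5346 − 4761 = 585
r = 1884 / √(8168 × 585) = 1884 / 2185.9277 ≈ 0.862

0.862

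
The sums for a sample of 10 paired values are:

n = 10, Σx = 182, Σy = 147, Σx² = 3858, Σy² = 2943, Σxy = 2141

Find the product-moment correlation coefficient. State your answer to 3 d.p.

-0.818

r = (nΣxy − ΣxΣy) / √[(nΣx² − (Σx)²)(nΣy² − (Σy)²)]
Numerator: 10×2141 − 182×147 = -5344
Denominator: √[(38580 − 33124)(29430 − 21609)] = √[5456 × 7821] = 6532.3331
r = -5344 / 6532.3331 ≈ -0.818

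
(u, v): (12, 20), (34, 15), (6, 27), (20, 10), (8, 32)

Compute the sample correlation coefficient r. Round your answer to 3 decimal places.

-0.732

n = 5, Σu = 80, Σv = 104, Σu² = 1800, Σv² = 2478, Σuv = 1368
nΣuv − ΣuΣv = 6840 − 8320 = -1480
nΣu² − (Σu)² = 9000 − 6400 = 2600; nΣv² − (Σv)² = 12390 − 10816 = 1574
r = -1480 / √(2600 × 1574) = -1480 / 2022.9681 ≈ -0.732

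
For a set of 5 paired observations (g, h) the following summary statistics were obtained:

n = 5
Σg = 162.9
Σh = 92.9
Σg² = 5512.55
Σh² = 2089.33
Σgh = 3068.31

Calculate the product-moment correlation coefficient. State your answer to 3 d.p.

r = (nΣgh − ΣgΣh) / √[(nΣg² − (Σg)²)(nΣh² − (Σh)²)]
Numerator: 5×3068.31 − 162.9×92.9 = 208.14
Denominator: √[(27562.75 − 26536.41)(10446.65 − 8630.41)] = √[1026.34 × 1816.24] = 1365.3131
r = 208.14 / 1365.3131 ≈ 0.152

0.152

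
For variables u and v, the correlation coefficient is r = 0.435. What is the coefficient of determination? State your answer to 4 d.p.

0.1892

r² = (0.435)² = 0.1892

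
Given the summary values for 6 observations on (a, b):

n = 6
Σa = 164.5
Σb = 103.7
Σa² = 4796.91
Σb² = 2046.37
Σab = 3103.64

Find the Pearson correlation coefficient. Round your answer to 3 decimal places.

r = (nΣab − ΣaΣb) / √[(nΣa² − (Σa)²)(nΣb² − (Σb)²)]
Numerator: 6×3103.64 − 164.5×103.7 = 1563.19
Denominator: √[(28781.46 − 27060.25)(12278.22 − 10753.69)] = √[1721.21 × 1524.53] = 1619.8877
r = 1563.19 / 1619.8877 ≈ 0.965

0.965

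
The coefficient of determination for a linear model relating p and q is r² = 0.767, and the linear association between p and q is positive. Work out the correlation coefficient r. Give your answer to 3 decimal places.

0.876

|r| = √0.767 = 0.876
The association is positive, so r = 0.876.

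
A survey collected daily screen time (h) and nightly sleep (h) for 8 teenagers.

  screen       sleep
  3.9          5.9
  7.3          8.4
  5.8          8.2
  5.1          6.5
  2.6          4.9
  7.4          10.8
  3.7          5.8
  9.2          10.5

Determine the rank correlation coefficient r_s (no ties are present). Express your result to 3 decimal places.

0.976

Rank screen: 3, 6, 5, 4, 1, 7, 2, 8
Rank sleep: 3, 6, 5, 4, 1, 8, 2, 7
d = rank(screen) − rank(sleep): 0, 0, 0, 0, 0, -1, 0, 1; Σd² = 2
ρ = 1 − 6Σd² / [n(n²−1)] = 1 − 6×2 / (8×63) = 1 − 12/504 ≈ 0.976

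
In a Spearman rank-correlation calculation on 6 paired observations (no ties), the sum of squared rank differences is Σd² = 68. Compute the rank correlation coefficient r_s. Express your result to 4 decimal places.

-0.9429

ρ = 1 − 6Σd² / [n(n²−1)] = 1 − 6×68 / (6×35)
  = 1 − 408/210 = 1 − 1.94286 ≈ -0.9429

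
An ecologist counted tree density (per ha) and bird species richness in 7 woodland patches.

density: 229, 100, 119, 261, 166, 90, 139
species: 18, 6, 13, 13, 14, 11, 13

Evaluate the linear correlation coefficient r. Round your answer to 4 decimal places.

n = 7, Σx = 1104, Σy = 88, Σx² = 199700, Σy² = 1184, Σxy = 14783
nΣxy − ΣxΣy = 103481 − 97152 = 6329
nΣx² − (Σx)² = 1397900 − 1218816 = 179084; nΣy² − (Σy)² = 8288 − 7744 = 544
r = 6329 / √(179084 × 544) = 6329 / 9870.2430 ≈ 0.6412

0.6412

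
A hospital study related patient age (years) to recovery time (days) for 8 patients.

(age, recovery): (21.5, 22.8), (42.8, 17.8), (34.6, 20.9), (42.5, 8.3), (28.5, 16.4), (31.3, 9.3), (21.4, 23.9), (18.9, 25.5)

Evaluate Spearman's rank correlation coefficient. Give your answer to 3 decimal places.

-0.738

Rank age: 3, 8, 6, 7, 4, 5, 2, 1
Rank recovery: 6, 4, 5, 1, 3, 2, 7, 8
d = rank(age) − rank(recovery): -3, 4, 1, 6, 1, 3, -5, -7; Σd² = 146
ρ = 1 − 6Σd² / [n(n²−1)] = 1 − 6×146 / (8×63) = 1 − 876/504 ≈ -0.738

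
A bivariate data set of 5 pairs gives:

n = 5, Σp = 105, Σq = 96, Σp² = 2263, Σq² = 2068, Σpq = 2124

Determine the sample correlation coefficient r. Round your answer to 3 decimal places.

r = (nΣpq − ΣpΣq) / √[(nΣp² − (Σp)²)(nΣq² − (Σq)²)]
Numerator: 5×2124 − 105×96 = 540
Denominator: √[(11315 − 11025)(10340 − 9216)] = √[290 × 1124] = 570.9291
r = 540 / 570.9291 ≈ 0.946

0.946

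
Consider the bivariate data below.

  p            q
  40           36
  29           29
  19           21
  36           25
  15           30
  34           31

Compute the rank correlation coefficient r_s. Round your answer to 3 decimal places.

Rank p: 6, 3, 2, 5, 1, 4
Rank q: 6, 3, 1, 2, 4, 5
d = rank(p) − rank(q): 0, 0, 1, 3, -3, -1; Σd² = 20
ρ = 1 − 6Σd² / [n(n²−1)] = 1 − 6×20 / (6×35) = 1 − 120/210 ≈ 0.429

0.429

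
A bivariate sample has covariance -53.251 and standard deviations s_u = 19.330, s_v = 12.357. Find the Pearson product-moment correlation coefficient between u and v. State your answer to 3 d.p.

r = Cov(u,v) / (s_u · s_v) = -53.251 / (19.330 × 12.357)
  = -53.251 / 238.8608 ≈ -0.223

-0.223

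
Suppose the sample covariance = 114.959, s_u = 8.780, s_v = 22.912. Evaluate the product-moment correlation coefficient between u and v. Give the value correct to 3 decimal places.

r = Cov(u,v) / (s_u · s_v) = 114.959 / (8.780 × 22.912)
  = 114.959 / 201.1674 ≈ 0.571

0.571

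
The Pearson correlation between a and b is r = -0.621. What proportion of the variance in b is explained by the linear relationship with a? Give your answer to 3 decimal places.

r² = (-0.621)² = 0.386

0.386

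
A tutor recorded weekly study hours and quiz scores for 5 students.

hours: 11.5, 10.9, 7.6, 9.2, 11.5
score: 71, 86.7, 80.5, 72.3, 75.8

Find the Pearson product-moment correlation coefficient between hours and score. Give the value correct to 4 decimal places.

n = 5, Σx = 50.7, Σy = 386.3, Σx² = 525.71, Σy² = 30011.07, Σxy = 3910.19
nΣxy − ΣxΣy = 19550.95 − 19585.41 = -34.46
nΣx² − (Σx)² = 2628.55 − 2570.49 = 58.06; nΣy² − (Σy)² = 150055.35 − 149227.69 = 827.66
r = -34.46 / √(58.06 × 827.66) = -34.46 / 219.2121 ≈ -0.1572

-0.1572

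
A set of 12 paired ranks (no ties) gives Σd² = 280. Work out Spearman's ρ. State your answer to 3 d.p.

ρ = 1 − 6Σd² / [n(n²−1)] = 1 − 6×280 / (12×143)
  = 1 − 1680/1716 = 1 − 0.9790 ≈ 0.021

0.021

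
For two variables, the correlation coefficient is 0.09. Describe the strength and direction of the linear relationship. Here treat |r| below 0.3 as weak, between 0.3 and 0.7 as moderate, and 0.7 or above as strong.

r = 0.09 > 0 so the relationship is positive.
|r| = 0.09, which falls in the weak range.

weak positive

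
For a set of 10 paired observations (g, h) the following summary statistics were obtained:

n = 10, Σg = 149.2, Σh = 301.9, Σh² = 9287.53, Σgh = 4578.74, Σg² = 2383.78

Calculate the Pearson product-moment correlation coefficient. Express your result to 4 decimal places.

r = (nΣgh − ΣgΣh) / √[(nΣg² − (Σg)²)(nΣh² − (Σh)²)]
Numerator: 10×4578.74 − 149.2×301.9 = 743.92
Denominator: √[(23837.8 − 22260.64)(92875.3 − 91143.61)] = √[1577.16 × 1731.69] = 1652.6198
r = 743.92 / 1652.6198 ≈ 0.4501

0.4501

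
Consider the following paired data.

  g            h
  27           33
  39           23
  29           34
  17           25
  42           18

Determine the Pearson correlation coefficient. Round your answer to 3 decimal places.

n = 5, Σg = 154, Σh = 133, Σg² = 5144, Σh² = 3723, Σgh = 3955
nΣgh − ΣgΣh = 19775 − 20482 = -707
nΣg² − (Σg)² = 25720 − 23716 = 2004; nΣh² − (Σh)² = 18615 − 17689 = 926
r = -707 / √(2004 × 926) = -707 / 1362.2423 ≈ -0.519

-0.519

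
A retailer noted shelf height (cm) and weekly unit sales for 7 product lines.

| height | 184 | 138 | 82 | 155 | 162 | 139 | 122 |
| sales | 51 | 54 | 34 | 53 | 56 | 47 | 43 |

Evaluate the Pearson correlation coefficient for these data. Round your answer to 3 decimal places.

n = 7, Σx = 982, Σy = 338, Σx² = 144098, Σy² = 16676, Σxy = 48690
nΣxy − ΣxΣy = 340830 − 331916 = 8914
nΣx² − (Σx)² = 1008686 − 964324 = 44362; nΣy² − (Σy)² = 116732 − 114244 = 2488
r = 8914 / √(44362 × 2488) = 8914 / 10505.8391 ≈ 0.848

0.848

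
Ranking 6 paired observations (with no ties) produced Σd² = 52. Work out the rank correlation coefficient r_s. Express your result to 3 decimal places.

-0.486

ρ = 1 − 6Σd² / [n(n²−1)] = 1 − 6×52 / (6×35)
  = 1 − 312/210 = 1 − 1.4857 ≈ -0.486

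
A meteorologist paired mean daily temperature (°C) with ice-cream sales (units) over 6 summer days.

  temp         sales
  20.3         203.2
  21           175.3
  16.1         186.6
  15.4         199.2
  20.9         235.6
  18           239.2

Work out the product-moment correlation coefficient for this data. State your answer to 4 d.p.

n = 6, Σx = 111.7, Σy = 1239.1, Σx² = 2110.27, Σy² = 259244.53, Σxy = 23107.84
nΣxy − ΣxΣy = 138647.04 − 138407.47 = 239.57
nΣx² − (Σx)² = 12661.62 − 12476.89 = 184.73; nΣy² − (Σy)² = 1555467.18 − 1535368.81 = 20098.37
r = 239.57 / √(184.73 × 20098.37) = 239.57 / 1926.8554 ≈ 0.1243

0.1243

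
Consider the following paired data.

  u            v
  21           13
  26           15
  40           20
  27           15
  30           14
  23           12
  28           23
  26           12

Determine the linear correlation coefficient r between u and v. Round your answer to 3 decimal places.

0.594

n = 8, Σu = 221, Σv = 124, Σu² = 6335, Σv² = 2032, Σuv = 3520
nΣuv − ΣuΣv = 28160 − 27404 = 756
nΣu² − (Σu)² = 50680 − 48841 = 1839; nΣv² − (Σv)² = 16256 − 15376 = 880
r = 756 / √(1839 × 880) = 756 / 1272.1321 ≈ 0.594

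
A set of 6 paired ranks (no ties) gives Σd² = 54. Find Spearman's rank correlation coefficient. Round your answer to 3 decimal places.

ρ = 1 − 6Σd² / [n(n²−1)] = 1 − 6×54 / (6×35)
  = 1 − 324/210 = 1 − 1.5429 ≈ -0.543

-0.543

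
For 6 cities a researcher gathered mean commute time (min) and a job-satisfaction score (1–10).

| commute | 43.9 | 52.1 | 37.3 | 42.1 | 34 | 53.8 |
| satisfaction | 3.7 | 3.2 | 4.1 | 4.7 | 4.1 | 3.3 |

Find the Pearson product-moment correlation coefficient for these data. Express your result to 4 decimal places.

-0.7388

n = 6, Σx = 263.2, Σy = 23.1, Σx² = 11855.76, Σy² = 90.53, Σxy = 996.89
nΣxy − ΣxΣy = 5981.34 − 6079.92 = -98.58
nΣx² − (Σx)² = 71134.56 − 69274.24 = 1860.32; nΣy² − (Σy)² = 543.18 − 533.61 = 9.57
r = -98.58 / √(1860.32 × 9.57) = -98.58 / 133.4289 ≈ -0.7388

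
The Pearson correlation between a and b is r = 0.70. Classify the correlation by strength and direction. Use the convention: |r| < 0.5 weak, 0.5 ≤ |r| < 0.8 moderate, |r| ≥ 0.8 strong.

r = 0.70 > 0 so the relationship is positive.
|r| = 0.70, which falls in the moderate range.

moderate positive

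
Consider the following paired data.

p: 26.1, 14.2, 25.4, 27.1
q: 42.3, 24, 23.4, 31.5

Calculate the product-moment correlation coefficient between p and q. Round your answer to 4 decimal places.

0.5075

n = 4, Σp = 92.8, Σq = 121.2, Σp² = 2262.42, Σq² = 3905.1, Σpq = 2892.84
nΣpq − ΣpΣq = 11571.36 − 11247.36 = 324
nΣp² − (Σp)² = 9049.68 − 8611.84 = 437.84; nΣq² − (Σq)² = 15620.4 − 14689.44 = 930.96
r = 324 / √(437.84 × 930.96) = 324 / 638.4446 ≈ 0.5075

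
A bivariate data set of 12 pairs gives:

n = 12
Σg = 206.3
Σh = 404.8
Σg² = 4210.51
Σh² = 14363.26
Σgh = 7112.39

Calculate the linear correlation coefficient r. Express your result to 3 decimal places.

0.223

r = (nΣgh − ΣgΣh) / √[(nΣg² − (Σg)²)(nΣh² − (Σh)²)]
Numerator: 12×7112.39 − 206.3×404.8 = 1838.44
Denominator: √[(50526.12 − 42559.69)(172359.12 − 163863.04)] = √[7966.43 × 8496.08] = 8226.9938
r = 1838.44 / 8226.9938 ≈ 0.223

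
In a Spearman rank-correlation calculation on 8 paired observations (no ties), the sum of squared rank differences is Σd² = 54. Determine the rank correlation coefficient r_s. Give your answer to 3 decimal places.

0.357

ρ = 1 − 6Σd² / [n(n²−1)] = 1 − 6×54 / (8×63)
  = 1 − 324/504 = 1 − 0.6429 ≈ 0.357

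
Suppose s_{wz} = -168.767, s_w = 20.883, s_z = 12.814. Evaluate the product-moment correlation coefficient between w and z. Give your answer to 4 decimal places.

r = Cov(w,z) / (s_w · s_z) = -168.767 / (20.883 × 12.814)
  = -168.767 / 267.5948 ≈ -0.6307

-0.6307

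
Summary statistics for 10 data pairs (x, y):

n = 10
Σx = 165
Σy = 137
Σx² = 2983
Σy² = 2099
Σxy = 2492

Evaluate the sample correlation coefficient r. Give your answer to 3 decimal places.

r = (nΣxy − ΣxΣy) / √[(nΣx² − (Σx)²)(nΣy² − (Σy)²)]
Numerator: 10×2492 − 165×137 = 2315
Denominator: √[(29830 − 27225)(20990 − 18769)] = √[2605 × 2221] = 2405.3492
r = 2315 / 2405.3492 ≈ 0.962

0.962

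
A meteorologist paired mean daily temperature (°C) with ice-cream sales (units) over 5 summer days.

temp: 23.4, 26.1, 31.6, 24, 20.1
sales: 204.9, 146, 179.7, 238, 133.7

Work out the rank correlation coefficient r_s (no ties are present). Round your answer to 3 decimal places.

0.200

Rank temp: 2, 4, 5, 3, 1
Rank sales: 4, 2, 3, 5, 1
d = rank(temp) − rank(sales): -2, 2, 2, -2, 0; Σd² = 16
ρ = 1 − 6Σd² / [n(n²−1)] = 1 − 6×16 / (5×24) = 1 − 96/120 ≈ 0.200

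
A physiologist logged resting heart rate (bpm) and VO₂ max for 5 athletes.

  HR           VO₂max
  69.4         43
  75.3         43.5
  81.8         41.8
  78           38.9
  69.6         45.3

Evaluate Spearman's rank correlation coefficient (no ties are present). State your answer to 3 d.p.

-0.600

Rank HR: 1, 3, 5, 4, 2
Rank VO₂max: 3, 4, 2, 1, 5
d = rank(HR) − rank(VO₂max): -2, -1, 3, 3, -3; Σd² = 32
ρ = 1 − 6Σd² / [n(n²−1)] = 1 − 6×32 / (5×24) = 1 − 192/120 ≈ -0.600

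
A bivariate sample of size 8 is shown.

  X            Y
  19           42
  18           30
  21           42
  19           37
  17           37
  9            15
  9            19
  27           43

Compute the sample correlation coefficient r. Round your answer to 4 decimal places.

n = 8, ΣX = 139, ΣY = 265, ΣX² = 2667, ΣY² = 9601, ΣXY = 5019
nΣXY − ΣXΣY = 40152 − 36835 = 3317
nΣX² − (ΣX)² = 21336 − 19321 = 2015; nΣY² − (ΣY)² = 76808 − 70225 = 6583
r = 3317 / √(2015 × 6583) = 3317 / 3642.0798 ≈ 0.9107

0.9107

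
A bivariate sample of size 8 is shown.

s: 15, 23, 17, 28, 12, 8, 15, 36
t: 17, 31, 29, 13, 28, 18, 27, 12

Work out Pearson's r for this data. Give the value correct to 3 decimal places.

-0.459

n = 8, Σs = 154, Σt = 175, Σs² = 3556, Σt² = 4241, Σst = 3142
nΣst − ΣsΣt = 25136 − 26950 = -1814
nΣs² − (Σs)² = 28448 − 23716 = 4732; nΣt² − (Σt)² = 33928 − 30625 = 3303
r = -1814 / √(4732 × 3303) = -1814 / 3953.4537 ≈ -0.459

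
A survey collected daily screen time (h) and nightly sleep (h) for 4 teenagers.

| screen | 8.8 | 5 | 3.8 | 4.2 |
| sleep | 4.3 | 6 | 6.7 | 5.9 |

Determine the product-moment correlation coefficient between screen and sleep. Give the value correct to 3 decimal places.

-0.966

n = 4, Σx = 21.8, Σy = 22.9, Σx² = 134.52, Σy² = 134.19, Σxy = 118.08
nΣxy − ΣxΣy = 472.32 − 499.22 = -26.9
nΣx² − (Σx)² = 538.08 − 475.24 = 62.84; nΣy² − (Σy)² = 536.76 − 524.41 = 12.35
r = -26.9 / √(62.84 × 12.35) = -26.9 / 27.8581 ≈ -0.966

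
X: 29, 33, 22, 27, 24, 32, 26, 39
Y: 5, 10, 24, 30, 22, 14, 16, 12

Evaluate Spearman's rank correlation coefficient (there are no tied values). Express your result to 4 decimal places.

-0.6905

Rank X: 5, 7, 1, 4, 2, 6, 3, 8
Rank Y: 1, 2, 7, 8, 6, 4, 5, 3
d = rank(X) − rank(Y): 4, 5, -6, -4, -4, 2, -2, 5; Σd² = 142
ρ = 1 − 6Σd² / [n(n²−1)] = 1 − 6×142 / (8×63) = 1 − 852/504 ≈ -0.6905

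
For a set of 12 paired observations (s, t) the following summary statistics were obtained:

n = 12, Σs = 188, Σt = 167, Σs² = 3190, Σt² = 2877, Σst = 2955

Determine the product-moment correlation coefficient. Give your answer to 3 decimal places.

r = (nΣst − ΣsΣt) / √[(nΣs² − (Σs)²)(nΣt² − (Σt)²)]
Numerator: 12×2955 − 188×167 = 4064
Denominator: √[(38280 − 35344)(34524 − 27889)] = √[2936 × 6635] = 4413.6561
r = 4064 / 4413.6561 ≈ 0.921

0.921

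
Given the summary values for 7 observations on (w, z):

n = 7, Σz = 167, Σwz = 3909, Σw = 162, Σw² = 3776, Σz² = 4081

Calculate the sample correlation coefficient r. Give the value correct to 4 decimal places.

0.8655

r = (nΣwz − ΣwΣz) / √[(nΣw² − (Σw)²)(nΣz² − (Σz)²)]
Numerator: 7×3909 − 162×167 = 309
Denominator: √[(26432 − 26244)(28567 − 27889)] = √[188 × 678] = 357.0210
r = 309 / 357.0210 ≈ 0.8655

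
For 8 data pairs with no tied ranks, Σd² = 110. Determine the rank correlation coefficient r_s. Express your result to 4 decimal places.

ρ = 1 − 6Σd² / [n(n²−1)] = 1 − 6×110 / (8×63)
  = 1 − 660/504 = 1 − 1.30952 ≈ -0.3095

-0.3095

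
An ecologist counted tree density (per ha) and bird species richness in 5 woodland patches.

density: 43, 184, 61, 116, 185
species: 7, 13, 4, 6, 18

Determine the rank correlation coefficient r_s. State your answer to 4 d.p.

0.7000

Rank density: 1, 4, 2, 3, 5
Rank species: 3, 4, 1, 2, 5
d = rank(density) − rank(species): -2, 0, 1, 1, 0; Σd² = 6
ρ = 1 − 6Σd² / [n(n²−1)] = 1 − 6×6 / (5×24) = 1 − 36/120 ≈ 0.7000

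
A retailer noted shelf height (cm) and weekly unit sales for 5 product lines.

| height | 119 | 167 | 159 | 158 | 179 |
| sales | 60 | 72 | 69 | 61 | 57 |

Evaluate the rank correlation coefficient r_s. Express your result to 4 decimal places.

Rank height: 1, 4, 3, 2, 5
Rank sales: 2, 5, 4, 3, 1
d = rank(height) − rank(sales): -1, -1, -1, -1, 4; Σd² = 20
ρ = 1 − 6Σd² / [n(n²−1)] = 1 − 6×20 / (5×24) = 1 − 120/120 ≈ 0.0000

0.0000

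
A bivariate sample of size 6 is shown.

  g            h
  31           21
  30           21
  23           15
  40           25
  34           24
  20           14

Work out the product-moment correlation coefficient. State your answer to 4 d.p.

n = 6, Σg = 178, Σh = 120, Σg² = 5546, Σh² = 2504, Σgh = 3722
nΣgh − ΣgΣh = 22332 − 21360 = 972
nΣg² − (Σg)² = 33276 − 31684 = 1592; nΣh² − (Σh)² = 15024 − 14400 = 624
r = 972 / √(1592 × 624) = 972 / 996.6986 ≈ 0.9752

0.9752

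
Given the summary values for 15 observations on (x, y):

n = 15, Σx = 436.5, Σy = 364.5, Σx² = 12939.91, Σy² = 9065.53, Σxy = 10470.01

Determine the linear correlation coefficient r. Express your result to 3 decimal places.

-0.616

r = (nΣxy − ΣxΣy) / √[(nΣx² − (Σx)²)(nΣy² − (Σy)²)]
Numerator: 15×10470.01 − 436.5×364.5 = -2054.1
Denominator: √[(194098.65 − 190532.25)(135982.95 − 132860.25)] = √[3566.4 × 3122.7] = 3337.1840
r = -2054.1 / 3337.1840 ≈ -0.616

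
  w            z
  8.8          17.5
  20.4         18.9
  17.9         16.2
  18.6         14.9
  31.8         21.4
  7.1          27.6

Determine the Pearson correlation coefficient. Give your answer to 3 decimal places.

n = 6, Σw = 104.6, Σz = 116.5, Σw² = 2221.62, Σz² = 2367.63, Σwz = 1983.16
nΣwz − ΣwΣz = 11898.96 − 12185.9 = -286.94
nΣw² − (Σw)² = 13329.72 − 10941.16 = 2388.56; nΣz² − (Σz)² = 14205.78 − 13572.25 = 633.53
r = -286.94 / √(2388.56 × 633.53) = -286.94 / 1230.1319 ≈ -0.233

-0.233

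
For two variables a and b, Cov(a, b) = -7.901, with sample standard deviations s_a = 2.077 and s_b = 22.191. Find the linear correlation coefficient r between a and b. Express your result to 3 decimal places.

r = Cov(a,b) / (s_a · s_b) = -7.901 / (2.077 × 22.191)
  = -7.901 / 46.0907 ≈ -0.171

-0.171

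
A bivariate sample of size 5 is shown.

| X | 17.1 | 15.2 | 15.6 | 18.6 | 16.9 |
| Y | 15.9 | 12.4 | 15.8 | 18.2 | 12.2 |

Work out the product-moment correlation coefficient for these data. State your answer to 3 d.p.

0.644

n = 5, ΣX = 83.4, ΣY = 74.5, ΣX² = 1398.38, ΣY² = 1136.29, ΣXY = 1251.55
nΣXY − ΣXΣY = 6257.75 − 6213.3 = 44.45
nΣX² − (ΣX)² = 6991.9 − 6955.56 = 36.34; nΣY² − (ΣY)² = 5681.45 − 5550.25 = 131.2
r = 44.45 / √(36.34 × 131.2) = 44.45 / 69.0493 ≈ 0.644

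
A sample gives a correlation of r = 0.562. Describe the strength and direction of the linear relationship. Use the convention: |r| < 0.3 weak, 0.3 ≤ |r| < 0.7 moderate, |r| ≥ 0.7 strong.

moderate positive

r = 0.562 > 0 so the relationship is positive.
|r| = 0.562, which falls in the moderate range.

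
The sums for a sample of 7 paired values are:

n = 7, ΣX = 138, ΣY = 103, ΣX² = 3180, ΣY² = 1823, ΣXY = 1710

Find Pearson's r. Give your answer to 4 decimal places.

r = (nΣXY − ΣXΣY) / √[(nΣX² − (ΣX)²)(nΣY² − (ΣY)²)]
Numerator: 7×1710 − 138×103 = -2244
Denominator: √[(22260 − 19044)(12761 − 10609)] = √[3216 × 2152] = 2630.7474
r = -2244 / 2630.7474 ≈ -0.8530

-0.8530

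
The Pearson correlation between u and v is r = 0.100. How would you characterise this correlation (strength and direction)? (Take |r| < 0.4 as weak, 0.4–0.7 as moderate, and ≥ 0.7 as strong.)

weak positive

r = 0.100 > 0 so the relationship is positive.
|r| = 0.100, which falls in the weak range.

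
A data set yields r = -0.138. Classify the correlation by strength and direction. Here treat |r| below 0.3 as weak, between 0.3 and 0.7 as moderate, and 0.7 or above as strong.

r = -0.138 < 0 so the relationship is negative.
|r| = 0.138, which falls in the weak range.

weak negative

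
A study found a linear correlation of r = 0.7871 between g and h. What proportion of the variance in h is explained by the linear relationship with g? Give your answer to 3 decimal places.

r² = (0.7871)² = 0.620

0.620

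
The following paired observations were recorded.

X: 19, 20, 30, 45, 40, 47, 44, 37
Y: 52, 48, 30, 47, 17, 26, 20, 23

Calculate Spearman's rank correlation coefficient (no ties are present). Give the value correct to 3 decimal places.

Rank X: 1, 2, 3, 7, 5, 8, 6, 4
Rank Y: 8, 7, 5, 6, 1, 4, 2, 3
d = rank(X) − rank(Y): -7, -5, -2, 1, 4, 4, 4, 1; Σd² = 128
ρ = 1 − 6Σd² / [n(n²−1)] = 1 − 6×128 / (8×63) = 1 − 768/504 ≈ -0.524

-0.524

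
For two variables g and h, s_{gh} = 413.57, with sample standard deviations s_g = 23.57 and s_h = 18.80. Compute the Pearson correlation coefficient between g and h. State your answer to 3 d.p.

r = Cov(g,h) / (s_g · s_h) = 413.57 / (23.57 × 18.80)
  = 413.57 / 443.1160 ≈ 0.933

0.933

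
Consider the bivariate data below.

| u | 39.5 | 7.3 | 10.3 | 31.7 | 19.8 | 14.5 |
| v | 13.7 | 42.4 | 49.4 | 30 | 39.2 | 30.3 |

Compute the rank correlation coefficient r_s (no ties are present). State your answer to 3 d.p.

Rank u: 6, 1, 2, 5, 4, 3
Rank v: 1, 5, 6, 2, 4, 3
d = rank(u) − rank(v): 5, -4, -4, 3, 0, 0; Σd² = 66
ρ = 1 − 6Σd² / [n(n²−1)] = 1 − 6×66 / (6×35) = 1 − 396/210 ≈ -0.886

-0.886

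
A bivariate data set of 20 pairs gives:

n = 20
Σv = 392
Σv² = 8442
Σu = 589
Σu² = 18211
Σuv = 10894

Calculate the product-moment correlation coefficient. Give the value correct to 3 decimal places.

r = (nΣuv − ΣuΣv) / √[(nΣu² − (Σu)²)(nΣv² − (Σv)²)]
Numerator: 20×10894 − 589×392 = -13008
Denominator: √[(364220 − 346921)(168840 − 153664)] = √[17299 × 15176] = 16202.7659
r = -13008 / 16202.7659 ≈ -0.803

-0.803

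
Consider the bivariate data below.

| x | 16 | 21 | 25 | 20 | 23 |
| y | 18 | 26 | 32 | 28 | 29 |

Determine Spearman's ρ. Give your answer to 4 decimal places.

Rank x: 1, 3, 5, 2, 4
Rank y: 1, 2, 5, 3, 4
d = rank(x) − rank(y): 0, 1, 0, -1, 0; Σd² = 2
ρ = 1 − 6Σd² / [n(n²−1)] = 1 − 6×2 / (5×24) = 1 − 12/120 ≈ 0.9000

0.9000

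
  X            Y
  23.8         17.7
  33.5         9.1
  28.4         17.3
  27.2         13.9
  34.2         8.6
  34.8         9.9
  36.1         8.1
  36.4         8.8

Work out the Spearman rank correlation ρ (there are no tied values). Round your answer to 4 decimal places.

-0.8095

Rank X: 1, 4, 3, 2, 5, 6, 7, 8
Rank Y: 8, 4, 7, 6, 2, 5, 1, 3
d = rank(X) − rank(Y): -7, 0, -4, -4, 3, 1, 6, 5; Σd² = 152
ρ = 1 − 6Σd² / [n(n²−1)] = 1 − 6×152 / (8×63) = 1 − 912/504 ≈ -0.8095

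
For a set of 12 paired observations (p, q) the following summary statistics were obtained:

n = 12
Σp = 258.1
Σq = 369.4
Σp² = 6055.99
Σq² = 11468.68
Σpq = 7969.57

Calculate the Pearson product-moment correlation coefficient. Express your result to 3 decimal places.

0.110

r = (nΣpq − ΣpΣq) / √[(nΣp² − (Σp)²)(nΣq² − (Σq)²)]
Numerator: 12×7969.57 − 258.1×369.4 = 292.7
Denominator: √[(72671.88 − 66615.61)(137624.16 − 136456.36)] = √[6056.27 × 1167.8] = 2659.4195
r = 292.7 / 2659.4195 ≈ 0.110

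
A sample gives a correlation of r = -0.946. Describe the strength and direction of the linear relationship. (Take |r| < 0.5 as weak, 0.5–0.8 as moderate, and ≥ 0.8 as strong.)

strong negative

r = -0.946 < 0 so the relationship is negative.
|r| = 0.946, which falls in the strong range.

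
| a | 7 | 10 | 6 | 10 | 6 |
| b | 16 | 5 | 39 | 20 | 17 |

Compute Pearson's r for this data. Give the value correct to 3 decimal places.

n = 5, Σa = 39, Σb = 97, Σa² = 321, Σb² = 2491, Σab = 698
nΣab − ΣaΣb = 3490 − 3783 = -293
nΣa² − (Σa)² = 1605 − 1521 = 84; nΣb² − (Σb)² = 12455 − 9409 = 3046
r = -293 / √(84 × 3046) = -293 / 505.8300 ≈ -0.579

-0.579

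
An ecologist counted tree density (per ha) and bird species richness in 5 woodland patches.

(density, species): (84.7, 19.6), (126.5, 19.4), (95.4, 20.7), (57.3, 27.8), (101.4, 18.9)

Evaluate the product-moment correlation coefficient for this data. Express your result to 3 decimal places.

n = 5, Σx = 465.3, Σy = 106.4, Σx² = 45842.75, Σy² = 2319.06, Σxy = 9598.4
nΣxy − ΣxΣy = 47992 − 49507.92 = -1515.92
nΣx² − (Σx)² = 229213.75 − 216504.09 = 12709.66; nΣy² − (Σy)² = 11595.3 − 11320.96 = 274.34
r = -1515.92 / √(12709.66 × 274.34) = -1515.92 / 1867.2890 ≈ -0.812

-0.812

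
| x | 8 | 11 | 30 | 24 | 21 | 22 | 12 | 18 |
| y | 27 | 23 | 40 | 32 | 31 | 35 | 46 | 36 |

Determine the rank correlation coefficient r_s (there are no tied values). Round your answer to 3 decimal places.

Rank x: 1, 2, 8, 7, 5, 6, 3, 4
Rank y: 2, 1, 7, 4, 3, 5, 8, 6
d = rank(x) − rank(y): -1, 1, 1, 3, 2, 1, -5, -2; Σd² = 46
ρ = 1 − 6Σd² / [n(n²−1)] = 1 − 6×46 / (8×63) = 1 − 276/504 ≈ 0.452

0.452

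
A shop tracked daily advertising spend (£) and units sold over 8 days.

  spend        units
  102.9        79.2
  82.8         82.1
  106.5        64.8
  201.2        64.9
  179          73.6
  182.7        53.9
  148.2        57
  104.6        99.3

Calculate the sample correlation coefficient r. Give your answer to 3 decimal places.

n = 8, Σx = 1107.9, Σy = 574.8, Σx² = 167592.63, Σy² = 42855.76, Σxy = 76762.75
nΣxy − ΣxΣy = 614102 − 636820.92 = -22718.92
nΣx² − (Σx)² = 1340741.04 − 1227442.41 = 113298.63; nΣy² − (Σy)² = 342846.08 − 330395.04 = 12451.04
r = -22718.92 / √(113298.63 × 12451.04) = -22718.92 / 37559.0971 ≈ -0.605

-0.605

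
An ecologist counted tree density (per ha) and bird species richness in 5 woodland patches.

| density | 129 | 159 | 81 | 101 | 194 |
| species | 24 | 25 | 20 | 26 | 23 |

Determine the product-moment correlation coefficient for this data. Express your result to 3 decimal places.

n = 5, Σx = 664, Σy = 118, Σx² = 96320, Σy² = 2806, Σxy = 15779
nΣxy − ΣxΣy = 78895 − 78352 = 543
nΣx² − (Σx)² = 481600 − 440896 = 40704; nΣy² − (Σy)² = 14030 − 13924 = 106
r = 543 / √(40704 × 106) = 543 / 2077.1673 ≈ 0.261

0.261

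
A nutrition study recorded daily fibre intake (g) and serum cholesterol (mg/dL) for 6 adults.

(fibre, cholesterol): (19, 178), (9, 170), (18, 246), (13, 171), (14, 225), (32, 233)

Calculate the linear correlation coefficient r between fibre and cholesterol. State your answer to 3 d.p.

n = 6, Σx = 105, Σy = 1223, Σx² = 2155, Σy² = 255255, Σxy = 22169
nΣxy − ΣxΣy = 133014 − 128415 = 4599
nΣx² − (Σx)² = 12930 − 11025 = 1905; nΣy² − (Σy)² = 1531530 − 1495729 = 35801
r = 4599 / √(1905 × 35801) = 4599 / 8258.3839 ≈ 0.557

0.557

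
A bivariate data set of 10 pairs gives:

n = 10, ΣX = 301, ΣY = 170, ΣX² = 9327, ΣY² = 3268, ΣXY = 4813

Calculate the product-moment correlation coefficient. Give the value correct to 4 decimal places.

-0.9571

r = (nΣXY − ΣXΣY) / √[(nΣX² − (ΣX)²)(nΣY² − (ΣY)²)]
Numerator: 10×4813 − 301×170 = -3040
Denominator: √[(93270 − 90601)(32680 − 28900)] = √[2669 × 3780] = 3176.2903
r = -3040 / 3176.2903 ≈ -0.9571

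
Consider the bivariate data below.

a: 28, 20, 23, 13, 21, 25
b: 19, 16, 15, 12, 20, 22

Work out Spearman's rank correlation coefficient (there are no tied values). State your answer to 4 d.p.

0.6000

Rank a: 6, 2, 4, 1, 3, 5
Rank b: 4, 3, 2, 1, 5, 6
d = rank(a) − rank(b): 2, -1, 2, 0, -2, -1; Σd² = 14
ρ = 1 − 6Σd² / [n(n²−1)] = 1 − 6×14 / (6×35) = 1 − 84/210 ≈ 0.6000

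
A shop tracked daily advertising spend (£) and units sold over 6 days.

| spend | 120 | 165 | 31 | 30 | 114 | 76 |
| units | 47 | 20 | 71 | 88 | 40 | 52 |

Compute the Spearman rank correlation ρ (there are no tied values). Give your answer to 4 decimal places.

Rank spend: 5, 6, 2, 1, 4, 3
Rank units: 3, 1, 5, 6, 2, 4
d = rank(spend) − rank(units): 2, 5, -3, -5, 2, -1; Σd² = 68
ρ = 1 − 6Σd² / [n(n²−1)] = 1 − 6×68 / (6×35) = 1 − 408/210 ≈ -0.9429

-0.9429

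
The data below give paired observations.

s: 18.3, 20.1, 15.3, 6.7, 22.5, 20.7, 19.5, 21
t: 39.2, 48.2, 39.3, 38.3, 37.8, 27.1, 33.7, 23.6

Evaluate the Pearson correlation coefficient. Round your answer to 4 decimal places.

-0.2381

n = 8, Σs = 144.1, Σt = 287.2, Σs² = 2773.87, Σt² = 10727.16, Σst = 5108.3
nΣst − ΣsΣt = 40866.4 − 41385.52 = -519.12
nΣs² − (Σs)² = 22190.96 − 20764.81 = 1426.15; nΣt² − (Σt)² = 85817.28 − 82483.84 = 3333.44
r = -519.12 / √(1426.15 × 3333.44) = -519.12 / 2180.3636 ≈ -0.2381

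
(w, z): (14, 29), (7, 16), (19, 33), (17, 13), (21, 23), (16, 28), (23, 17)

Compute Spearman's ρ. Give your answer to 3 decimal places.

0.036

Rank w: 2, 1, 5, 4, 6, 3, 7
Rank z: 6, 2, 7, 1, 4, 5, 3
d = rank(w) − rank(z): -4, -1, -2, 3, 2, -2, 4; Σd² = 54
ρ = 1 − 6Σd² / [n(n²−1)] = 1 − 6×54 / (7×48) = 1 − 324/336 ≈ 0.036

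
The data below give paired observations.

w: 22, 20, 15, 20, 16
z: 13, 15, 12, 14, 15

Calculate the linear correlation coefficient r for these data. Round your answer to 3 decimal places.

0.168

n = 5, Σw = 93, Σz = 69, Σw² = 1765, Σz² = 959, Σwz = 1286
nΣwz − ΣwΣz = 6430 − 6417 = 13
nΣw² − (Σw)² = 8825 − 8649 = 176; nΣz² − (Σz)² = 4795 − 4761 = 34
r = 13 / √(176 × 34) = 13 / 77.3563 ≈ 0.168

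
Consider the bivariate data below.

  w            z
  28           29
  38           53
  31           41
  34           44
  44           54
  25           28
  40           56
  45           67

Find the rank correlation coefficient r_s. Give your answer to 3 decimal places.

0.976

Rank w: 2, 5, 3, 4, 7, 1, 6, 8
Rank z: 2, 5, 3, 4, 6, 1, 7, 8
d = rank(w) − rank(z): 0, 0, 0, 0, 1, 0, -1, 0; Σd² = 2
ρ = 1 − 6Σd² / [n(n²−1)] = 1 − 6×2 / (8×63) = 1 − 12/504 ≈ 0.976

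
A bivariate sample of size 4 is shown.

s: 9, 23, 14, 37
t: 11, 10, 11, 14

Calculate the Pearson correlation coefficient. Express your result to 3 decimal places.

n = 4, Σs = 83, Σt = 46, Σs² = 2175, Σt² = 538, Σst = 1001
nΣst − ΣsΣt = 4004 − 3818 = 186
nΣs² − (Σs)² = 8700 − 6889 = 1811; nΣt² − (Σt)² = 2152 − 2116 = 36
r = 186 / √(1811 × 36) = 186 / 255.3351 ≈ 0.728

0.728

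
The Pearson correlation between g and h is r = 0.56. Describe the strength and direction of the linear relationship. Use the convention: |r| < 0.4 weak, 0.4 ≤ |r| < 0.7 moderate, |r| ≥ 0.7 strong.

r = 0.56 > 0 so the relationship is positive.
|r| = 0.56, which falls in the moderate range.

moderate positive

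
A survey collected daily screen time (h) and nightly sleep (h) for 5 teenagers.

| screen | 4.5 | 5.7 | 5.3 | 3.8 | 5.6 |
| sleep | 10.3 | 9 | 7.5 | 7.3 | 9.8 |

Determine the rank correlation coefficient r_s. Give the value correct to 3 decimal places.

Rank screen: 2, 5, 3, 1, 4
Rank sleep: 5, 3, 2, 1, 4
d = rank(screen) − rank(sleep): -3, 2, 1, 0, 0; Σd² = 14
ρ = 1 − 6Σd² / [n(n²−1)] = 1 − 6×14 / (5×24) = 1 − 84/120 ≈ 0.300

0.300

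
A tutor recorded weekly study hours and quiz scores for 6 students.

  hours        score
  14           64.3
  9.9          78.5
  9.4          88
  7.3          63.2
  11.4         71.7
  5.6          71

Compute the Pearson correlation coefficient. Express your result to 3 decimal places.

n = 6, Σx = 57.6, Σy = 436.7, Σx² = 596.98, Σy² = 32216.87, Σxy = 4180.89
nΣxy − ΣxΣy = 25085.34 − 25153.92 = -68.58
nΣx² − (Σx)² = 3581.88 − 3317.76 = 264.12; nΣy² − (Σy)² = 193301.22 − 190706.89 = 2594.33
r = -68.58 / √(264.12 × 2594.33) = -68.58 / 827.7768 ≈ -0.083

-0.083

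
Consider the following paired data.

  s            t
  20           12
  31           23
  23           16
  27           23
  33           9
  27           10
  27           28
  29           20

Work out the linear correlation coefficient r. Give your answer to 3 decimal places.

n = 8, Σs = 217, Σt = 141, Σs² = 6007, Σt² = 2823, Σst = 3845
nΣst − ΣsΣt = 30760 − 30597 = 163
nΣs² − (Σs)² = 48056 − 47089 = 967; nΣt² − (Σt)² = 22584 − 19881 = 2703
r = 163 / √(967 × 2703) = 163 / 1616.7254 ≈ 0.101

0.101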